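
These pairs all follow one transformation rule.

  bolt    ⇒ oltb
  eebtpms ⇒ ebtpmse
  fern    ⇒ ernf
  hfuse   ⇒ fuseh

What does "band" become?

What's happening: move the first character to the end.
Doing the same to "band": "andb".

andb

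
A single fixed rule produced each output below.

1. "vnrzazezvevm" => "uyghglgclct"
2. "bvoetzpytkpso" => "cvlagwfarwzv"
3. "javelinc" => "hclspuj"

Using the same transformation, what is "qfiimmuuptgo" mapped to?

mppttbbwanv

The pattern: shift every letter 7 places forward in the alphabet (wrapping around), then delete the first character.
For "qfiimmuuptgo", step one produces "xmppttbbwanv"; step two turns that into "mppttbbwanv".
(Check on "bvoetzpytkpso": → "icvlagwfarwzv" → "cvlagwfarwzv" ✓)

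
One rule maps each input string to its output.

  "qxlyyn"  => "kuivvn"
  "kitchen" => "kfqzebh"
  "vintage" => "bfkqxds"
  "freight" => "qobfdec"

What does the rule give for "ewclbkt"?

qtziyhb

The transformation: swap the first and last characters, then shift every letter 3 places backward in the alphabet (wrapping around).
On "ewclbkt": the first step gives "twclbke", and the second then gives "qtziyhb".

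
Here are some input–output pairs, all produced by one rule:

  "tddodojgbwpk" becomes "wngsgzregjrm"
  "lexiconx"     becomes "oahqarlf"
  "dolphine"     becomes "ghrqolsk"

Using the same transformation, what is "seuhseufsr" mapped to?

vuhvxikxvh

Each output is the input with this applied: take characters alternately from the front and the back (1st, last, 2nd, 2nd-last, ...), then shift every letter 3 places forward in the alphabet (wrapping around).
For "seuhseufsr", step one produces "sresufhuse"; step two turns that into "vuhvxikxvh".
(Check on "dolphine": → "deonliph" → "ghrqolsk" ✓)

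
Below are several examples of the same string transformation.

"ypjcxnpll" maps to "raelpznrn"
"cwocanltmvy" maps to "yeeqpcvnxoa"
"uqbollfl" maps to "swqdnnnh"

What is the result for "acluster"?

ecwnvutg

The pattern: shift every letter 2 places forward in the alphabet (wrapping around), then swap each adjacent pair of characters (1↔2, 3↔4, ...).
For "acluster", step one produces "cenwuvgt"; step two turns that into "ecwnvutg".
(Check on "ypjcxnpll": → "arlezprnn" → "raelpznrn" ✓)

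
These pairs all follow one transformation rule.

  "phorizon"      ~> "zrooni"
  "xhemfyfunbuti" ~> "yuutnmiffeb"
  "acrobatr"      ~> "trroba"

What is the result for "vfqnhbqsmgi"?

sqqnmihgb

What's happening: delete the first 2 characters, then sort the characters into reverse alphabetical order.
For "vfqnhbqsmgi", step one produces "qnhbqsmgi"; step two turns that into "sqqnmihgb".
(Check on "phorizon": → "orizon" → "zrooni" ✓)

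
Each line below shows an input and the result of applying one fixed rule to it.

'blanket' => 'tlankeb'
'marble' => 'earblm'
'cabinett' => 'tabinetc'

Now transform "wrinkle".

erinklw

Each output is the input with this applied: swap the first and last characters.
"wrinkle" → "erinklw".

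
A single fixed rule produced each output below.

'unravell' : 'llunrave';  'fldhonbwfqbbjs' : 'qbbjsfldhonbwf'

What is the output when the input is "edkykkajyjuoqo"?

The pattern: move the first 2 characters to the end (rotate left by 2), then swap the front and back halves of the string.
Working it through for "edkykkajyjuoqo": intermediate "kykkajyjuoqoed", final "juoqoedkykkajy".
(Check on "unravell": → "ravellun" → "llunrave" ✓)

juoqoedkykkajy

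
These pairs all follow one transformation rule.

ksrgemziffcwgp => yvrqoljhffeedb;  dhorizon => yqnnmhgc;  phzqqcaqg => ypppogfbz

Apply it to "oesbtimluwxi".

The rule is to sort the characters into reverse alphabetical order, then shift every letter 1 place backward in the alphabet (wrapping around).
"oesbtimluwxi" → "xwutsomliieb" → "wvtsrnlkhhda".

wvtsrnlkhhda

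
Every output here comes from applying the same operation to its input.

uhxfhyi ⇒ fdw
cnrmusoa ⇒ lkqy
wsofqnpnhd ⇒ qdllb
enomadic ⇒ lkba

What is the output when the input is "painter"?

Each output is the input with this applied: keep every other character starting from the second (positions 2nd, 4th, 6th, ...), then shift every letter 2 places backward in the alphabet (wrapping around).
Working it through for "painter": intermediate "ane", final "ylc".
(Check on "enomadic": → "nmdc" → "lkba" ✓)

ylc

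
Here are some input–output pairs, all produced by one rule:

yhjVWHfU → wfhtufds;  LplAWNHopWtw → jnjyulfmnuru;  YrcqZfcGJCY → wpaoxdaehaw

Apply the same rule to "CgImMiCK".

Rule — shift every letter 2 places backward in the alphabet (wrapping around), then convert every letter to lowercase.
Working it through for "CgImMiCK": intermediate "AeGkKgAI", final "aegkkgai".

aegkkgai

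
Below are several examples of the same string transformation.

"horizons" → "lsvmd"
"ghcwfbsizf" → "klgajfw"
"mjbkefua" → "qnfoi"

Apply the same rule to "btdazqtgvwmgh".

fxheduxkza

The pattern: shift every letter 4 places forward in the alphabet (wrapping around), then delete the last 3 characters.
"btdazqtgvwmgh" → "fxheduxkzaqkl" → "fxheduxkza".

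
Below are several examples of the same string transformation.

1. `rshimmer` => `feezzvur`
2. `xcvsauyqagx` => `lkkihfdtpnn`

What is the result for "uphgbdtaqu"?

hhgdcutqon

What's happening: sort the characters into reverse alphabetical order, then shift every letter 13 places forward in the alphabet (wrapping around) — i.e. ROT13.
Applying both steps to "uphgbdtaqu": "uutqphgdba", then "hhgdcutqon".
(Check on "xcvsauyqagx": → "yxxvusqgcaa" → "lkkihfdtpnn" ✓)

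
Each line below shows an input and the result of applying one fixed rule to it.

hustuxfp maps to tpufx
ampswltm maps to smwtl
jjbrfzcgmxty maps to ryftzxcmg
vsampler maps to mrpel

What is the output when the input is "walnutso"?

What's happening: delete the first 3 characters, then take characters alternately from the front and the back (1st, last, 2nd, 2nd-last, ...).
On "walnutso": the first step gives "nutso", and the second then gives "noust".
(Check on "hustuxfp": → "tuxfp" → "tpufx" ✓)

noust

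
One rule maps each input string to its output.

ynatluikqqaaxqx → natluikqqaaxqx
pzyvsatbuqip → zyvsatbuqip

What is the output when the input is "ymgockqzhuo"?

Each output is the input with this applied: delete the first character.
So "ymgockqzhuo" becomes "mgockqzhuo".

mgockqzhuo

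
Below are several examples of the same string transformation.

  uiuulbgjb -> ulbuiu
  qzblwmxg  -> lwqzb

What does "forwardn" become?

Rule — delete the last 3 characters, then move the first 3 characters to the end (rotate left by 3).
Starting from "forwardn": after the first operation, "forwa"; after the second, "wafor".

wafor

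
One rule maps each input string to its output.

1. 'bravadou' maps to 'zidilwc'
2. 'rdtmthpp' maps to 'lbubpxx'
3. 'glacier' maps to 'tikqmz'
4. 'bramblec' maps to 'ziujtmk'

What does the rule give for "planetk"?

The pattern: delete the first character, then shift every letter 8 places forward in the alphabet (wrapping around).
Working it through for "planetk": intermediate "lanetk", final "tivmbs".

tivmbs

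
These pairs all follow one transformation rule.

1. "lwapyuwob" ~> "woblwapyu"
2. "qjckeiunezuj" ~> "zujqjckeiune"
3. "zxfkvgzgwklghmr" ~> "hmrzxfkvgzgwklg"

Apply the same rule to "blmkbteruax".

uaxblmkbter

Each output is the input with this applied: move the last 3 characters to the front (rotate right by 3).
"blmkbteruax" → "uaxblmkbter".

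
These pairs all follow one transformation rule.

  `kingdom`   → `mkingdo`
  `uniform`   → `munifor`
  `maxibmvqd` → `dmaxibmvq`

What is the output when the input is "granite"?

egranit

In each case the input is transformed by: move the last character to the front.
Applying that to "granite" gives "egranit".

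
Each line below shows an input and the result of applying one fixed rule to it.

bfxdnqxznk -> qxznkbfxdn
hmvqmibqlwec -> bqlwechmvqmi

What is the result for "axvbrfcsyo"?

fcsyoaxvbr

The transformation: swap the front and back halves of the string.
Applying that to "axvbrfcsyo" gives "fcsyoaxvbr".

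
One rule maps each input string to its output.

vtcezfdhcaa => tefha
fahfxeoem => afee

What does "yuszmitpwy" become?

uzipy

In each case the input is transformed by: keep every other character starting from the second (positions 2nd, 4th, 6th, ...).
On "yuszmitpwy" that produces "uzipy".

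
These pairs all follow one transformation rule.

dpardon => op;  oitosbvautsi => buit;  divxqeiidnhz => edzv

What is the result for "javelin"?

ia

The transformation: move the first 3 characters to the end (rotate left by 3), then keep one character in every 3, starting at position 3 (positions 3rd, 6th, 9th, ...).
On "javelin": the first step gives "elinjav", and the second then gives "ia".
(Check on "dpardon": → "rdondpa" → "op" ✓)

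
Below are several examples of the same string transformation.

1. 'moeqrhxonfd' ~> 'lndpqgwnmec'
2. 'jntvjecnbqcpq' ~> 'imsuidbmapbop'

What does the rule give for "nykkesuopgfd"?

mxjjdrtnofec

Each output is the input with this applied: shift every letter 1 place backward in the alphabet (wrapping around).
For "nykkesuopgfd" the result is "mxjjdrtnofec".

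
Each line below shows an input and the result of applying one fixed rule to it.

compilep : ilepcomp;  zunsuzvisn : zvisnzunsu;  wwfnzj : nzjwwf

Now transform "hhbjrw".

jrwhhb

In each case the input is transformed by: swap the front and back halves of the string.
Doing the same to "hhbjrw": "jrwhhb".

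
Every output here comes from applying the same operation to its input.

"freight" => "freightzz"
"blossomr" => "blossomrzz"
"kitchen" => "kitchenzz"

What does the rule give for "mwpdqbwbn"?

The pattern: append "zz".
"mwpdqbwbn" → "mwpdqbwbnzz".

mwpdqbwbnzz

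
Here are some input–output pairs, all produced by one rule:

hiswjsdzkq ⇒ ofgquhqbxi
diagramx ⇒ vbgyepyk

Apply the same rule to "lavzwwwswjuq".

ojytxuuuquhs

The transformation: move the last character to the front, then shift every letter 2 places backward in the alphabet (wrapping around).
On "lavzwwwswjuq": the first step gives "qlavzwwwswju", and the second then gives "ojytxuuuquhs".
(Check on "hiswjsdzkq": → "qhiswjsdzk" → "ofgquhqbxi" ✓)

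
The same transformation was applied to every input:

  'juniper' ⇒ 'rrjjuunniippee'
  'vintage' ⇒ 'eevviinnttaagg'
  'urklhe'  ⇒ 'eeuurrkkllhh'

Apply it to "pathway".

What's happening: double every character, then move the last 2 characters to the front (rotate right by 2).
Starting from "pathway": after the first operation, "ppaatthhwwaayy"; after the second, "yyppaatthhwwaa".
(Check on "vintage": → "vviinnttaaggee" → "eevviinnttaagg" ✓)

yyppaatthhwwaa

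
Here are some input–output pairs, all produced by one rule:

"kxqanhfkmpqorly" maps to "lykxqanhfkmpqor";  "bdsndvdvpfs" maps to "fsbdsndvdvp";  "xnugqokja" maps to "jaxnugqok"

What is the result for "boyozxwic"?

In each case the input is transformed by: move the last 2 characters to the front (rotate right by 2).
For "boyozxwic" the result is "icboyozxw".

icboyozxw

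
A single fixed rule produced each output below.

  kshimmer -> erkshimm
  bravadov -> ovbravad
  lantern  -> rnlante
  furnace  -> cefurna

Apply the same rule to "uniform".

rmunifo

The pattern: move the last 2 characters to the front (rotate right by 2).
Doing the same to "uniform": "rmunifo".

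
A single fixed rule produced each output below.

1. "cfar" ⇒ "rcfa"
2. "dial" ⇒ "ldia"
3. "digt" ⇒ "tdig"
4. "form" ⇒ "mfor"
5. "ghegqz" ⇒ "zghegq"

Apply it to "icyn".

What's happening: move the last character to the front.
So "icyn" becomes "nicy".

nicy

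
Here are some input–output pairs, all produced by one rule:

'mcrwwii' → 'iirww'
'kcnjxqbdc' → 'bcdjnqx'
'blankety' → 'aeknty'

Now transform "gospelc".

Rule — delete the first 2 characters, then sort the characters into alphabetical order.
Working it through for "gospelc": intermediate "spelc", final "celps".

celps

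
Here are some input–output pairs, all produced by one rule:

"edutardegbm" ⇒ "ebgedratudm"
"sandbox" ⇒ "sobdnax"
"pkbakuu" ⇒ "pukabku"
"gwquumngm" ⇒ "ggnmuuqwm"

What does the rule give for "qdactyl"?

The transformation: swap the first and last characters, then reverse the string.
Starting from "qdactyl": after the first operation, "ldactyq"; after the second, "qytcadl".

qytcadl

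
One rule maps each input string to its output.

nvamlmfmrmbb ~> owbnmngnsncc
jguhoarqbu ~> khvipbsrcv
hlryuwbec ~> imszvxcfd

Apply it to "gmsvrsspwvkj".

Looking at the pairs, the operation is to shift every letter 1 place forward in the alphabet (wrapping around).
For "gmsvrsspwvkj" the result is "hntwsttqxwlk".

hntwsttqxwlk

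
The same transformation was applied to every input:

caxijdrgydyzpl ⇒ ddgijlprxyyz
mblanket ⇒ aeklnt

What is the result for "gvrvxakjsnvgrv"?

Looking at the pairs, the operation is to delete the first 2 characters, then sort the characters into alphabetical order.
Working it through for "gvrvxakjsnvgrv": intermediate "rvxakjsnvgrv", final "agjknrrsvvvx".

agjknrrsvvvx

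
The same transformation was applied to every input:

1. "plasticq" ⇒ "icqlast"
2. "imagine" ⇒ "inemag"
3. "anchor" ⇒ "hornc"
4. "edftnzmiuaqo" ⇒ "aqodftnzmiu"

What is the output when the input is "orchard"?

The pattern: delete the first character, then move the last 3 characters to the front (rotate right by 3).
Applying that to "orchard" gives "ardrch".

ardrch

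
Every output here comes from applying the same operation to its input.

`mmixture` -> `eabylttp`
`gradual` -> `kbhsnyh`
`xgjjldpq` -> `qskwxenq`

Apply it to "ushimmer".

Each output is the input with this applied: shift every letter 7 places forward in the alphabet (wrapping around), then move the first 3 characters to the end (rotate left by 3).
"ushimmer" → "pttlybzo".

pttlybzo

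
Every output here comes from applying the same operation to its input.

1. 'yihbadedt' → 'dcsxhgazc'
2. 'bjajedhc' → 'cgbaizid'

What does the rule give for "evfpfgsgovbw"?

The rule is to shift every letter 1 place backward in the alphabet (wrapping around), then move the last 3 characters to the front (rotate right by 3).
For "evfpfgsgovbw", step one produces "dueoefrfnuav"; step two turns that into "uavdueoefrfn".

uavdueoefrfn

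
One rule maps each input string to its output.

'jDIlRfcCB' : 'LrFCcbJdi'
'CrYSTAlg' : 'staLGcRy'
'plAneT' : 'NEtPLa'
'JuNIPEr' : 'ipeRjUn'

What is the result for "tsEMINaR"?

What's happening: flip the case of every letter, then move the first 3 characters to the end (rotate left by 3).
For "tsEMINaR", step one produces "TSeminAr"; step two turns that into "minArTSe".

minArTSe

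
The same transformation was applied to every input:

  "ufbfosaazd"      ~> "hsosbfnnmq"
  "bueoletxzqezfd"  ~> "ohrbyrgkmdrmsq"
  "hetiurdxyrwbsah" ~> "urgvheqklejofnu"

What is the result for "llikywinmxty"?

Rule — shift every letter 13 places forward in the alphabet (wrapping around) — i.e. ROT13.
Doing the same to "llikywinmxty": "yyvxljvazkgl".

yyvxljvazkgl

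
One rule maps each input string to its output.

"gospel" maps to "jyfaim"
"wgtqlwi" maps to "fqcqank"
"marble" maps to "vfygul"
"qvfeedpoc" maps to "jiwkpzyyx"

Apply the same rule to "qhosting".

chakbimn

Looking at the pairs, the operation is to shift every letter 6 places backward in the alphabet (wrapping around), then move the last 3 characters to the front (rotate right by 3).
Starting from "qhosting": after the first operation, "kbimncha"; after the second, "chakbimn".
(Check on "marble": → "gulvfy" → "vfygul" ✓)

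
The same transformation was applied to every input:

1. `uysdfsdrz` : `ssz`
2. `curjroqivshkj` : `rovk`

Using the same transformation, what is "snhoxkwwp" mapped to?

In each case the input is transformed by: keep one character in every 3, starting at position 3 (positions 3rd, 6th, 9th, ...).
"snhoxkwwp" → "hkp".

hkp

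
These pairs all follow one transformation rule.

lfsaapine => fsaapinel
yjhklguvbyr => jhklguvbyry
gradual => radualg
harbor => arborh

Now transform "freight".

What's happening: move the first character to the end.
So "freight" becomes "reightf".

reightf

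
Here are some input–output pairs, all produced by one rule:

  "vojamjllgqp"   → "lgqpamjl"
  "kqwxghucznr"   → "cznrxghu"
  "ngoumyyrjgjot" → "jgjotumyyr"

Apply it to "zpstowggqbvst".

The rule is to delete the first 3 characters, then swap the front and back halves of the string.
For "zpstowggqbvst", step one produces "towggqbvst"; step two turns that into "qbvsttowgg".

qbvsttowgg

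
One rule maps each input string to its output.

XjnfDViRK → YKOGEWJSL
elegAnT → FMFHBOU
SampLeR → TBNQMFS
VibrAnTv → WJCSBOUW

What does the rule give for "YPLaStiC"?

ZQMBTUJD

The pattern: shift every letter 1 place forward in the alphabet (wrapping around), then convert every letter to uppercase.
On "YPLaStiC": the first step gives "ZQMbTujD", and the second then gives "ZQMBTUJD".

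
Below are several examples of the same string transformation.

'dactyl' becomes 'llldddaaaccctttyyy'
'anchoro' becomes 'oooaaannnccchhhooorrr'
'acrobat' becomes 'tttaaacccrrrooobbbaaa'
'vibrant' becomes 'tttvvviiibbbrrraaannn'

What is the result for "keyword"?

What's happening: move the last character to the front, then repeat every character 3 times.
Starting from "keyword": after the first operation, "dkeywor"; after the second, "dddkkkeeeyyywwwooorrr".
(Check on "dactyl": → "ldacty" → "llldddaaaccctttyyy" ✓)

dddkkkeeeyyywwwooorrr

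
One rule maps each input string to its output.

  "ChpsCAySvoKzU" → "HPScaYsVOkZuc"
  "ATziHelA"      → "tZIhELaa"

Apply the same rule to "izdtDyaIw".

The transformation: move the first character to the end, then flip the case of every letter.
Doing the same to "izdtDyaIw": "ZDTdYAiWI".

ZDTdYAiWI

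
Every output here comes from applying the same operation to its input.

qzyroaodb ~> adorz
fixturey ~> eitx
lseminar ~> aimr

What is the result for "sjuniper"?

In each case the input is transformed by: sort the characters into alphabetical order, then keep every other character starting from the first (positions 1st, 3rd, 5th, ...).
On "sjuniper": the first step gives "eijnprsu", and the second then gives "ejps".
(Check on "fixturey": → "efirtuxy" → "eitx" ✓)

ejps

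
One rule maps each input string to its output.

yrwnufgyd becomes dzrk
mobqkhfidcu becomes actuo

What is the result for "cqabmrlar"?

What's happening: shift every letter 12 places forward in the alphabet (wrapping around), then keep every other character starting from the second (positions 2nd, 4th, 6th, ...).
Applying both steps to "cqabmrlar": "ocmnydxmd", then "cndm".
(Check on "mobqkhfidcu": → "yancwtrupog" → "actuo" ✓)

cndm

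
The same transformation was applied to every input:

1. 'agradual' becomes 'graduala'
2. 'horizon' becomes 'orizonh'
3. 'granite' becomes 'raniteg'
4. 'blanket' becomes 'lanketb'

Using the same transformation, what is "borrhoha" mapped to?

The rule is to move the first character to the end.
Doing the same to "borrhoha": "orrhohab".

orrhohab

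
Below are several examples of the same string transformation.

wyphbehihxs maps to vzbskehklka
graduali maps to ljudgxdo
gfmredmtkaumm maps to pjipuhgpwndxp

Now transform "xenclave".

hahqfody

Each output is the input with this applied: shift every letter 3 places forward in the alphabet (wrapping around), then move the last character to the front.
For "xenclave", step one produces "ahqfodyh"; step two turns that into "hahqfody".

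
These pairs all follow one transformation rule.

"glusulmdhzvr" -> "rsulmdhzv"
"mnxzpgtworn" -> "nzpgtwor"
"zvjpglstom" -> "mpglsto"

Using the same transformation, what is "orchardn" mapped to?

Each output is the input with this applied: delete the first 3 characters, then move the last character to the front.
For "orchardn", step one produces "hardn"; step two turns that into "nhard".

nhard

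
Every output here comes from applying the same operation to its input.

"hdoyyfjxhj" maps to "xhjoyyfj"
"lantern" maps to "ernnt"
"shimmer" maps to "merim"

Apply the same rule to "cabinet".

The transformation: delete the first 2 characters, then move the last 3 characters to the front (rotate right by 3).
For "cabinet" the result is "netbi".
(Check on "lantern": → "ntern" → "ernnt" ✓)

netbi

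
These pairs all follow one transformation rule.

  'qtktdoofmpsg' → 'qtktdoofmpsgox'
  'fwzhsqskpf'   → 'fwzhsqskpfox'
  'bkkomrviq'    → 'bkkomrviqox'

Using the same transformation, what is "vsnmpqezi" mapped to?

The pattern: append "ox".
Doing the same to "vsnmpqezi": "vsnmpqeziox".

vsnmpqeziox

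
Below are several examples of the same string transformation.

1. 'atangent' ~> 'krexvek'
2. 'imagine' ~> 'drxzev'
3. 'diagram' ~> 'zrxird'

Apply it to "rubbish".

lsszjy

In each case the input is transformed by: delete the first character, then shift every letter 9 places backward in the alphabet (wrapping around).
Starting from "rubbish": after the first operation, "ubbish"; after the second, "lsszjy".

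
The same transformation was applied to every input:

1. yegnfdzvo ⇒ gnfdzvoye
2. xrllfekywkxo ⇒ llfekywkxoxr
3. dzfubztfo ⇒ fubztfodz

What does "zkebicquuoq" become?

ebicquuoqzk

The transformation: move the first 2 characters to the end (rotate left by 2).
So "zkebicquuoq" becomes "ebicquuoqzk".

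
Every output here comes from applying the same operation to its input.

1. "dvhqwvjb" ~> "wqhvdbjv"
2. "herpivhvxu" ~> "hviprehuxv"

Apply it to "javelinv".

Looking at the pairs, the operation is to reverse the string, then move the first 3 characters to the end (rotate left by 3).
On "javelinv": the first step gives "vnilevaj", and the second then gives "levajvni".

levajvni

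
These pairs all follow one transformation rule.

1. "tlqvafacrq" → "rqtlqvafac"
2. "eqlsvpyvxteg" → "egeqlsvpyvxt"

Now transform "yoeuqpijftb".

tbyoeuqpijf

Looking at the pairs, the operation is to move the last 2 characters to the front (rotate right by 2).
For "yoeuqpijftb" the result is "tbyoeuqpijf".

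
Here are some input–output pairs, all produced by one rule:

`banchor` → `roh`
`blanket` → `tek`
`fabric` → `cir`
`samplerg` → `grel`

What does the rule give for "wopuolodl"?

Rule — take characters alternately from the front and the back (1st, last, 2nd, 2nd-last, ...), then keep every other character starting from the second (positions 2nd, 4th, 6th, ...).
Applying both steps to "wopuolodl": "wlodpoulo", then "ldol".

ldol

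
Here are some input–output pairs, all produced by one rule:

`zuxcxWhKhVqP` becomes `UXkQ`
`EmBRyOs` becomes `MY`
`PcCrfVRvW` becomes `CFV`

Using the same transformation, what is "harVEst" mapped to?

The pattern: flip the case of every letter, then keep one character in every 3, starting at position 2 (positions 2nd, 5th, 8th, ...).
Applying both steps to "harVEst": "HARveST", then "Ae".
(Check on "EmBRyOs": → "eMbrYoS" → "MY" ✓)

Ae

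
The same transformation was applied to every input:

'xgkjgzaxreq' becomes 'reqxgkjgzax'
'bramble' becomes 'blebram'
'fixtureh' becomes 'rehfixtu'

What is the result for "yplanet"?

netypla

The pattern: move the last 3 characters to the front (rotate right by 3).
Doing the same to "yplanet": "netypla".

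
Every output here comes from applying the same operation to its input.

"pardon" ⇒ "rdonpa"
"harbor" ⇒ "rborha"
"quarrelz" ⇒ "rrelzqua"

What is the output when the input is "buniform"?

What's happening: swap the front and back halves of the string, then move the last character to the front.
On "buniform": the first step gives "formbuni", and the second then gives "iformbun".

iformbun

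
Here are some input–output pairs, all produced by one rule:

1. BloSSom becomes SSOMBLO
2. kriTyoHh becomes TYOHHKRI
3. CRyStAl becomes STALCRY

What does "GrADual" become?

DUALGRA

The rule is to move the first 3 characters to the end (rotate left by 3), then convert every letter to uppercase.
On "GrADual": the first step gives "DualGrA", and the second then gives "DUALGRA".
(Check on "CRyStAl": → "StAlCRy" → "STALCRY" ✓)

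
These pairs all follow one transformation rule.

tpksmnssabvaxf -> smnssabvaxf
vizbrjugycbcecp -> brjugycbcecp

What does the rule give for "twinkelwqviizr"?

Looking at the pairs, the operation is to delete the first 3 characters.
Applying that to "twinkelwqviizr" gives "nkelwqviizr".

nkelwqviizr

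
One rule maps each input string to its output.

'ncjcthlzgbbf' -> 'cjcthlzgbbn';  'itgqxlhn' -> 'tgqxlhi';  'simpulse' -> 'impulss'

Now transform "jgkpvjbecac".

gkpvjbecaj

Looking at the pairs, the operation is to delete the last character, then move the first character to the end.
Applying both steps to "jgkpvjbecac": "jgkpvjbeca", then "gkpvjbecaj".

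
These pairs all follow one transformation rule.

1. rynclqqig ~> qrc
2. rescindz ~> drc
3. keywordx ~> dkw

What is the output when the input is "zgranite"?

Rule — keep one character in every 3, starting at position 1 (positions 1st, 4th, 7th, ...), then move the last character to the front.
Applying both steps to "zgranite": "zat", then "tza".

tza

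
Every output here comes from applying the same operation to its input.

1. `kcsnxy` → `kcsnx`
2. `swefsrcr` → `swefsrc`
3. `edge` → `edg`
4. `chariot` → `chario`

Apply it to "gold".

The transformation: delete the last character.
"gold" → "gol".

gol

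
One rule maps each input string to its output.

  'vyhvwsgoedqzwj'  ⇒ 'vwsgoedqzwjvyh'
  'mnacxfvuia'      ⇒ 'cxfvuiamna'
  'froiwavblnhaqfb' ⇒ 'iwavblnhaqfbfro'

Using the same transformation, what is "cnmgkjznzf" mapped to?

The rule is to move the first 3 characters to the end (rotate left by 3).
"cnmgkjznzf" → "gkjznzfcnm".

gkjznzfcnm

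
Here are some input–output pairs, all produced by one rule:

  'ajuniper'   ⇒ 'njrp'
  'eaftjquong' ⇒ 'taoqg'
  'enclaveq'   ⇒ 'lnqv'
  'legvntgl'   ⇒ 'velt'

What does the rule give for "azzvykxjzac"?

The pattern: keep every other character starting from the second (positions 2nd, 4th, 6th, ...), then swap each adjacent pair of characters (1↔2, 3↔4, ...).
Working it through for "azzvykxjzac": intermediate "zvkja", final "vzjka".

vzjka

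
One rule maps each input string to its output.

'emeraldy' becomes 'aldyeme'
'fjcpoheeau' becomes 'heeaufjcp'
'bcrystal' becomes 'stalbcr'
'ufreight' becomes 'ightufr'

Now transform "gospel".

pelgo

Looking at the pairs, the operation is to swap the front and back halves of the string, then delete the last character.
On "gospel": the first step gives "pelgos", and the second then gives "pelgo".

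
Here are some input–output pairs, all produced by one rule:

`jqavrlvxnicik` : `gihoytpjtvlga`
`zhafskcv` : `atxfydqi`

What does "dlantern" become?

plbjylrc

Looking at the pairs, the operation is to shift every letter 2 places backward in the alphabet (wrapping around), then move the last 2 characters to the front (rotate right by 2).
For "dlantern", step one produces "bjylrcpl"; step two turns that into "plbjylrc".
(Check on "zhafskcv": → "xfydqiat" → "atxfydqi" ✓)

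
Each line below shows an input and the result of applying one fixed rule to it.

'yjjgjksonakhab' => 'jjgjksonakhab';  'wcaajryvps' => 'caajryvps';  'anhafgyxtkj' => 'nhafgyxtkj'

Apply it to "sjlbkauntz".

jlbkauntz

What's happening: delete the first character.
For "sjlbkauntz" the result is "jlbkauntz".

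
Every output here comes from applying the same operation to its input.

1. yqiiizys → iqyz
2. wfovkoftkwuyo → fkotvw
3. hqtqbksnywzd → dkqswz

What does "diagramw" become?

Each output is the input with this applied: sort the characters into alphabetical order, then keep every other character starting from the second (positions 2nd, 4th, 6th, ...).
Doing the same to "diagramw": "agmw".

agmw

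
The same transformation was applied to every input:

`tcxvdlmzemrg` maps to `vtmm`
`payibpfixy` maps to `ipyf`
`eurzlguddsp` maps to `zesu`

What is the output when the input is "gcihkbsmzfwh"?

In each case the input is transformed by: keep one character in every 3, starting at position 1 (positions 1st, 4th, 7th, ...), then swap each adjacent pair of characters (1↔2, 3↔4, ...).
On "gcihkbsmzfwh": the first step gives "ghsf", and the second then gives "hgfs".

hgfs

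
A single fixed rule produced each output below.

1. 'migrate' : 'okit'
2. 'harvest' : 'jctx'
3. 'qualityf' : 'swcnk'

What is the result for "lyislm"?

The transformation: delete the last 3 characters, then shift every letter 2 places forward in the alphabet (wrapping around).
Working it through for "lyislm": intermediate "lyi", final "nak".

nak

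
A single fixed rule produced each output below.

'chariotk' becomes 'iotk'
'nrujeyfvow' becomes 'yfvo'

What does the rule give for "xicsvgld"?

vgld

The pattern: swap the front and back halves of the string, then keep only the first 4 characters.
Applying both steps to "xicsvgld": "vgldxics", then "vgld".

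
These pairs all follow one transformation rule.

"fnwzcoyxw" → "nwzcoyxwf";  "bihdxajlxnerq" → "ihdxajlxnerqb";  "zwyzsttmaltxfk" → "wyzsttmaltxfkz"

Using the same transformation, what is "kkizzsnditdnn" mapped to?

In each case the input is transformed by: move the first character to the end.
For "kkizzsnditdnn" the result is "kizzsnditdnnk".

kizzsnditdnnk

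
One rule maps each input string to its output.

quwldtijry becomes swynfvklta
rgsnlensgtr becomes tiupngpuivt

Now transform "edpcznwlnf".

The transformation: shift every letter 2 places forward in the alphabet (wrapping around).
On "edpcznwlnf" that produces "gfrebpynph".

gfrebpynph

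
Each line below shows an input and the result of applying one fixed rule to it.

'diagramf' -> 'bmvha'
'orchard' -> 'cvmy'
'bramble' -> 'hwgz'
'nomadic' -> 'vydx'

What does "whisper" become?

What's happening: shift every letter 5 places backward in the alphabet (wrapping around), then delete the first 3 characters.
"whisper" → "rcdnkzm" → "nkzm".

nkzm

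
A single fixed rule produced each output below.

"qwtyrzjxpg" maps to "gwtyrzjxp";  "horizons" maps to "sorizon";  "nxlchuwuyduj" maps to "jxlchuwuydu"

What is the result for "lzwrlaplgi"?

Looking at the pairs, the operation is to delete the first character, then move the last character to the front.
Starting from "lzwrlaplgi": after the first operation, "zwrlaplgi"; after the second, "izwrlaplg".
(Check on "qwtyrzjxpg": → "wtyrzjxpg" → "gwtyrzjxp" ✓)

izwrlaplg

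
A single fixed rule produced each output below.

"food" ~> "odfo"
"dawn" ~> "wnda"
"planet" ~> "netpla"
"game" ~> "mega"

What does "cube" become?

becu

Each output is the input with this applied: swap the front and back halves of the string.
So "cube" becomes "becu".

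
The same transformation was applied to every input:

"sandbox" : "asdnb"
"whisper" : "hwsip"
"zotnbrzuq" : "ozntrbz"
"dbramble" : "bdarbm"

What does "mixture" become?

imtxu

Looking at the pairs, the operation is to delete the last 2 characters, then swap each adjacent pair of characters (1↔2, 3↔4, ...).
Starting from "mixture": after the first operation, "mixtu"; after the second, "imtxu".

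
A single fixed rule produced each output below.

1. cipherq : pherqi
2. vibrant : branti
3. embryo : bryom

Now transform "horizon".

rizono

Rule — delete the first character, then move the first character to the end.
Applying both steps to "horizon": "orizon", then "rizono".
(Check on "vibrant": → "ibrant" → "branti" ✓)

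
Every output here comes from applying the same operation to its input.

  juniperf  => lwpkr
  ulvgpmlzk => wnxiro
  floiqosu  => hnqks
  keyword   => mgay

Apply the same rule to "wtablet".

In each case the input is transformed by: shift every letter 2 places forward in the alphabet (wrapping around), then delete the last 3 characters.
Doing the same to "wtablet": "yvcd".
(Check on "juniperf": → "lwpkrgth" → "lwpkr" ✓)

yvcd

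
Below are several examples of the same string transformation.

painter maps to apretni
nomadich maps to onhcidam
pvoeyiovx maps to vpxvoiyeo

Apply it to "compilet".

octelipm

The transformation: reverse the string, then move the last 2 characters to the front (rotate right by 2).
For "compilet" the result is "octelipm".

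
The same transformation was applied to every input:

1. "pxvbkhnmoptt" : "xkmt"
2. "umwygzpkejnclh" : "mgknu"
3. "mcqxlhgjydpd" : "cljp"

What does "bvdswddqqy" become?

vwq

In each case the input is transformed by: swap the first and last characters, then keep one character in every 3, starting at position 2 (positions 2nd, 5th, 8th, ...).
Starting from "bvdswddqqy": after the first operation, "yvdswddqqb"; after the second, "vwq".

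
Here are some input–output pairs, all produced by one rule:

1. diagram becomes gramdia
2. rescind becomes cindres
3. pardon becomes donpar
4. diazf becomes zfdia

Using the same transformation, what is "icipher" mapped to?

pherici

The rule is to move the first 3 characters to the end (rotate left by 3).
On "icipher" that produces "pherici".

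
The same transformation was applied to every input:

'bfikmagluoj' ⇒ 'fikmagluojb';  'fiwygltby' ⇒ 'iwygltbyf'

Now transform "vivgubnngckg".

ivgubnngckgv

Rule — move the first character to the end.
For "vivgubnngckg" the result is "ivgubnngckgv".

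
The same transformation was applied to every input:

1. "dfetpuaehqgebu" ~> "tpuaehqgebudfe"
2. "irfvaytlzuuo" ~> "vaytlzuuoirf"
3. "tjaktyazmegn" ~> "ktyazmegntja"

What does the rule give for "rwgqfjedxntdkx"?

In each case the input is transformed by: move the first 3 characters to the end (rotate left by 3).
"rwgqfjedxntdkx" → "qfjedxntdkxrwg".

qfjedxntdkxrwg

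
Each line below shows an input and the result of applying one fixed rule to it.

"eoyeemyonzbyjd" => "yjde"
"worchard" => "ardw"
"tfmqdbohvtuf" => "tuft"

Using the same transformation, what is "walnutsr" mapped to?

Each output is the input with this applied: move the last 3 characters to the front (rotate right by 3), then keep only the first 4 characters.
Applying both steps to "walnutsr": "tsrwalnu", then "tsrw".
(Check on "tfmqdbohvtuf": → "tuftfmqdbohv" → "tuft" ✓)

tsrw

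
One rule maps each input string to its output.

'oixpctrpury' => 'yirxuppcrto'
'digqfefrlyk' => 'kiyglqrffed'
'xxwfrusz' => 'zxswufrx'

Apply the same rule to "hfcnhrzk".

The rule is to take characters alternately from the front and the back (1st, last, 2nd, 2nd-last, ...), then move the first character to the end.
Doing the same to "hfcnhrzk": "kfzcrnhh".

kfzcrnhh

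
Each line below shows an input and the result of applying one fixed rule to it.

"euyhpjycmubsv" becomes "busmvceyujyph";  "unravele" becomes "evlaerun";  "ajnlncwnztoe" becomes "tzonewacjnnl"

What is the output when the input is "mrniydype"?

The transformation: move the last 3 characters to the front (rotate right by 3), then take characters alternately from the front and the back (1st, last, 2nd, 2nd-last, ...).
Working it through for "mrniydype": intermediate "ypemrniyd", final "ydpyeimnr".

ydpyeimnr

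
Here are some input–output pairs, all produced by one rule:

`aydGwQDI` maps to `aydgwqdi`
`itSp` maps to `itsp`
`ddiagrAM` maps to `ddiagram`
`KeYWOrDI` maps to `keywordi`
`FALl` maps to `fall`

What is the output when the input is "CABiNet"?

cabinet

The pattern: convert every letter to lowercase.
For "CABiNet" the result is "cabinet".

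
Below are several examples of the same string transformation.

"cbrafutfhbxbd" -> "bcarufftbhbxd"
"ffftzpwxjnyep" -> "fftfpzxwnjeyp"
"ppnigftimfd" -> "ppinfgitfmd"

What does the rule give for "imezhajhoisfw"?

mizeahhjiofsw

In each case the input is transformed by: swap each adjacent pair of characters (1↔2, 3↔4, ...).
Applying that to "imezhajhoisfw" gives "mizeahhjiofsw".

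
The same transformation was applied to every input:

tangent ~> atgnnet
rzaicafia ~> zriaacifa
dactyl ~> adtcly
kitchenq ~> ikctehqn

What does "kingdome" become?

Looking at the pairs, the operation is to swap each adjacent pair of characters (1↔2, 3↔4, ...).
So "kingdome" becomes "ikgnodem".

ikgnodem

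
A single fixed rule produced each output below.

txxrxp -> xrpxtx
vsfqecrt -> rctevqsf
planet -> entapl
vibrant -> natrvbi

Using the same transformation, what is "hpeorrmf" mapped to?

mrfrhope

Looking at the pairs, the operation is to move the last 2 characters to the front (rotate right by 2), then take characters alternately from the front and the back (1st, last, 2nd, 2nd-last, ...).
Applying both steps to "hpeorrmf": "mfhpeorr", then "mrfrhope".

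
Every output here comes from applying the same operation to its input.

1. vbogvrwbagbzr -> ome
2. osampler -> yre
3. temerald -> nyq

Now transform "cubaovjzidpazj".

nmw

Rule — shift every letter 13 places forward in the alphabet (wrapping around) — i.e. ROT13, then keep only the last 3 characters.
"cubaovjzidpazj" → "phonbiwmvqcnmw" → "nmw".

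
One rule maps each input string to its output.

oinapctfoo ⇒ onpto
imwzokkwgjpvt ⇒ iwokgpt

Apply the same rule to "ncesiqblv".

The transformation: keep every other character starting from the first (positions 1st, 3rd, 5th, ...).
"ncesiqblv" → "neibv".

neibv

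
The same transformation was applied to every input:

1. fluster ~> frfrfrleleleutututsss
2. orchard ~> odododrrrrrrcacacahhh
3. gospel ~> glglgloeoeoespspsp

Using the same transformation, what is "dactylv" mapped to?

dvdvdvalalalcycycyttt

Looking at the pairs, the operation is to repeat every character 3 times, then take characters alternately from the front and the back (1st, last, 2nd, 2nd-last, ...).
Doing the same to "dactylv": "dvdvdvalalalcycycyttt".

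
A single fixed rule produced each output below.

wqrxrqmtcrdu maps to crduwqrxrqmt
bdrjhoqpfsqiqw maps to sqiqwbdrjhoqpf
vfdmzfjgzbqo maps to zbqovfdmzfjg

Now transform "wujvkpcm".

What's happening: move the first 2 characters to the end (rotate left by 2), then swap the front and back halves of the string.
On "wujvkpcm" that produces "cmwujvkp".

cmwujvkp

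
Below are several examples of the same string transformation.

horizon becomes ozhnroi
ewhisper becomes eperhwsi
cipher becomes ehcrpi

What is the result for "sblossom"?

ossmlbso

Rule — move the last 3 characters to the front (rotate right by 3), then swap each adjacent pair of characters (1↔2, 3↔4, ...).
Working it through for "sblossom": intermediate "somsblos", final "ossmlbso".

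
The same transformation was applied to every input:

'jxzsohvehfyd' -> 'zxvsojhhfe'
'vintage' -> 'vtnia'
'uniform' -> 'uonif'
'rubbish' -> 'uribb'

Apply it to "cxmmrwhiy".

The transformation: delete the last 2 characters, then sort the characters into reverse alphabetical order.
Applying both steps to "cxmmrwhiy": "cxmmrwh", then "xwrmmhc".
(Check on "rubbish": → "rubbi" → "uribb" ✓)

xwrmmhc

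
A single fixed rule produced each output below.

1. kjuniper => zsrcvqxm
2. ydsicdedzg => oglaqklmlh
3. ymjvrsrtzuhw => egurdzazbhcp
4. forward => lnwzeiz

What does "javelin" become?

vridmtq

The transformation: shift every letter 8 places forward in the alphabet (wrapping around), then move the last character to the front.
Applying that to "javelin" gives "vridmtq".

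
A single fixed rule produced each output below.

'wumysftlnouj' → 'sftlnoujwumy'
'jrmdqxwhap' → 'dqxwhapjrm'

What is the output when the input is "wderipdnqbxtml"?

Rule — swap the front and back halves of the string, then move the last 2 characters to the front (rotate right by 2).
Applying both steps to "wderipdnqbxtml": "nqbxtmlwderipd", then "pdnqbxtmlwderi".

pdnqbxtmlwderi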